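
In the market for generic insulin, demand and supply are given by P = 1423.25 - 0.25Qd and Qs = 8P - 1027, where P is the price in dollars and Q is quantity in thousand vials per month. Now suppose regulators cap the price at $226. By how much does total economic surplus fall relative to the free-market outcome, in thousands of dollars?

Rearranging demand gives Qd = 5693 - 4P. Setting quantity demanded equal to quantity supplied, 5693 - 4P = 8P - 1027, gives P* = 560 and Q* = 3453.
Because the ceiling (226) lies below the market-clearing price, it is binding.
At P = 226: Qd = 5693 - 4·226 = 4789 and Qs = 8·226 - 1027 = 781.
Quantity traded falls to 781. At Q = 781 the demand price is (5693 - 781)/4 = 1228 and the supply price is (1027 + 781)/8 = 226.
Deadweight loss = ½ · (1228 - 226) · (3453 - 781) = ½ · 1002 · 2672 = 1338672.

1338672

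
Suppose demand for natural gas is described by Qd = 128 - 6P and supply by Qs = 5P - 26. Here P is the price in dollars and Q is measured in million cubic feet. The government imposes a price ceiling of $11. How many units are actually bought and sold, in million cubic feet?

29

Without the control the market clears where 128 - 6P = 5P - 26, i.e. P* = 14 and Q* = 44.
Because the ceiling (11) lies below the market-clearing price, it is binding.
At P = 11: Qd = 128 - 6·11 = 62 and Qs = 5·11 - 26 = 29.
The quantity actually transacted is the short side, supply: 29.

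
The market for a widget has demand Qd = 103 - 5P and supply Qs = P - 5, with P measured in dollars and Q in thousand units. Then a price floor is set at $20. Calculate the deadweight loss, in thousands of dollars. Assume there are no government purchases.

Without the control the market clears where 103 - 5P = P - 5, i.e. P* = 18 and Q* = 13.
The floor of 20 is above the equilibrium price 18, so it binds.
At P = 20: Qd = 103 - 5·20 = 3 and Qs = 20 - 5 = 15.
Quantity traded falls to 3. At Q = 3 the demand price is (103 - 3)/5 = 20 and the supply price is 5 + 3 = 8.
Deadweight loss = ½ · (20 - 8) · (13 - 3) = ½ · 12 · 10 = 60.

60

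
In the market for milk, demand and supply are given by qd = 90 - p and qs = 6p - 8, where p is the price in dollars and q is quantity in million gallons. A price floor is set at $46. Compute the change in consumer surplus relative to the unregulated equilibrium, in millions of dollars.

-1920

Without the control the market clears where 90 - p = 6p - 8, i.e. p* = 14 and q* = 76.
Because the floor (46) lies above the market-clearing price, it is binding.
At p = 46: qd = 90 - 46 = 44 and qs = 6·46 - 8 = 268.
Consumer surplus without the control is ½ · (90 - 14) · 76 = 2888.
With the floor, consumers buy 44 units at 46, so CS = ½ · (90 - 46) · 44 = 968.
Change in consumer surplus = 968 - 2888 = -1920.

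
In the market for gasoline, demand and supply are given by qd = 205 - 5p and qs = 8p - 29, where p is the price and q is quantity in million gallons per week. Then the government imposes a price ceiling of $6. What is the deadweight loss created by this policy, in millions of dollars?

Setting quantity demanded equal to quantity supplied, 205 - 5p = 8p - 29, gives p* = 18 and q* = 115.
Because the ceiling (6) lies below the market-clearing price, it is binding.
At p = 6: qd = 205 - 5·6 = 175 and qs = 8·6 - 29 = 19.
Quantity traded falls to 19. At q = 19 the demand price is (205 - 19)/5 = 37.2 and the supply price is (29 + 19)/8 = 6.
Deadweight loss = ½ · (37.2 - 6) · (115 - 19) = ½ · 31.2 · 96 = 1497.6.

1497.6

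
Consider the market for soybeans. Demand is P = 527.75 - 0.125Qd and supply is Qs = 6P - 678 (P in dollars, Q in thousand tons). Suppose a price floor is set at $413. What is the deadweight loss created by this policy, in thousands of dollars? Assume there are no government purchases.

37044

Rearranging demand gives Qd = 4222 - 8P. Setting quantity demanded equal to quantity supplied, 4222 - 8P = 6P - 678, gives P* = 350 and Q* = 1422.
Since 413 > 350, the floor is binding.
At P = 413: Qd = 4222 - 8·413 = 918 and Qs = 6·413 - 678 = 1800.
Quantity traded falls to 918. At Q = 918 the demand price is (4222 - 918)/8 = 413 and the supply price is (678 + 918)/6 = 266.
Deadweight loss = ½ · (413 - 266) · (1422 - 918) = ½ · 147 · 504 = 37044.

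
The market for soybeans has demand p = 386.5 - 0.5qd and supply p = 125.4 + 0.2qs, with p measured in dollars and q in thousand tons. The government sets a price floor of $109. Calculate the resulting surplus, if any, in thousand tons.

Rearranging demand gives qd = 773 - 2p; rearranging supply gives qs = 5p - 627. Without the control the market clears where 773 - 2p = 5p - 627, i.e. p* = 200 and q* = 373.
The floor of 109 is below the equilibrium price 200, so it is not binding; the market clears at p* = 200, q* = 373.
Since the control does not bind, there is no surplus.

0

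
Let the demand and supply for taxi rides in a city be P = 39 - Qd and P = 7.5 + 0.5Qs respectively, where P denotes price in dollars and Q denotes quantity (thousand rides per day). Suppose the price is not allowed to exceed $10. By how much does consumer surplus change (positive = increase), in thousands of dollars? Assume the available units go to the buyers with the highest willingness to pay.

-88

Rearranging demand gives Qd = 39 - P; rearranging supply gives Qs = 2P - 15. Equilibrium: 39 - P = 2P - 15, so 54 = 3P and P* = 18, Q* = 21.
Since 10 < 18, the ceiling is binding.
At P = 10: Qd = 39 - 10 = 29 and Qs = 2·10 - 15 = 5.
Consumer surplus without the control is ½ · (39 - 18) · 21 = 220.5.
With the ceiling, 5 units are sold at 10 (assume they go to the highest-value buyers). The demand price at Q = 5 is 34, so CS = ½ · [(39 - 10) + (34 - 10)] · 5 = 132.5.
Change in consumer surplus = 132.5 - 220.5 = -88.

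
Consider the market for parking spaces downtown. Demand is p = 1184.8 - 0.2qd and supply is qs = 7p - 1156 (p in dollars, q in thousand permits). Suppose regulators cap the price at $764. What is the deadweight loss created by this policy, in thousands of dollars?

0

Rearranging demand gives qd = 5924 - 5p. Without the control the market clears where 5924 - 5p = 7p - 1156, i.e. p* = 590 and q* = 2974.
Since 764 is above p* = 590, the ceiling does not bind and the free-market outcome prevails.
Since the control does not bind, no trades are prevented and deadweight loss is zero.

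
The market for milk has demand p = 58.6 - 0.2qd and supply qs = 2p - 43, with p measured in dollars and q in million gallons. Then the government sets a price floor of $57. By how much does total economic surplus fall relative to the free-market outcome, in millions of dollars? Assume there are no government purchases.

Rearranging demand gives qd = 293 - 5p. In a free market, 293 - 5p = 2p - 43 gives the equilibrium p* = 48, q* = 53.
Since 57 > 48, the floor is binding.
At p = 57: qd = 293 - 5·57 = 8 and qs = 2·57 - 43 = 71.
Quantity traded falls to 8. At q = 8 the demand price is (293 - 8)/5 = 57 and the supply price is (43 + 8)/2 = 25.5.
Deadweight loss = ½ · (57 - 25.5) · (53 - 8) = ½ · 31.5 · 45 = 708.75.

708.75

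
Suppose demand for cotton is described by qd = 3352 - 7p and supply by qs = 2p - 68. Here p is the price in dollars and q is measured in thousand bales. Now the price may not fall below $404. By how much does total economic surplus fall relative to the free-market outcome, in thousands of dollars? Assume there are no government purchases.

9072

Setting quantity demanded equal to quantity supplied, 3352 - 7p = 2p - 68, gives p* = 380 and q* = 692.
The floor of 404 is above the equilibrium price 380, so it binds.
At p = 404: qd = 3352 - 7·404 = 524 and qs = 2·404 - 68 = 740.
Quantity traded falls to 524. At q = 524 the demand price is (3352 - 524)/7 = 404 and the supply price is (68 + 524)/2 = 296.
Deadweight loss = ½ · (404 - 296) · (692 - 524) = ½ · 108 · 168 = 9072.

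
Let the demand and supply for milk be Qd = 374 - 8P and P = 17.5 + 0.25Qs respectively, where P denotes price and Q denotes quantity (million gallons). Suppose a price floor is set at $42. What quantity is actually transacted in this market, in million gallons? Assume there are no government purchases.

38

Rearranging supply gives Qs = 4P - 70. In a free market, 374 - 8P = 4P - 70 gives the equilibrium P* = 37, Q* = 78.
Since 42 > 37, the floor is binding.
At P = 42: Qd = 374 - 8·42 = 38 and Qs = 4·42 - 70 = 98.
The quantity actually transacted is the short side, demand: 38.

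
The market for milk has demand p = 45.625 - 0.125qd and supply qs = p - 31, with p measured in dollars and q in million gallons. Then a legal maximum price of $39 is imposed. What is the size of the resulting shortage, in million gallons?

45

Rearranging demand gives qd = 365 - 8p. Without the control the market clears where 365 - 8p = p - 31, i.e. p* = 44 and q* = 13.
Because the ceiling (39) lies below the market-clearing price, it is binding.
At p = 39: qd = 365 - 8·39 = 53 and qs = 39 - 31 = 8.
Shortage = qd - qs = 53 - 8 = 45.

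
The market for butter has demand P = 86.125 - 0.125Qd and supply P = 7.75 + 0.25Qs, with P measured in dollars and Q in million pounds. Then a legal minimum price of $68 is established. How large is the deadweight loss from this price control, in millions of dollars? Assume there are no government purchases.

Rearranging demand gives Qd = 689 - 8P; rearranging supply gives Qs = 4P - 31. Without the control the market clears where 689 - 8P = 4P - 31, i.e. P* = 60 and Q* = 209.
Since 68 > 60, the floor is binding.
At P = 68: Qd = 689 - 8·68 = 145 and Qs = 4·68 - 31 = 241.
Quantity traded falls to 145. At Q = 145 the demand price is (689 - 145)/8 = 68 and the supply price is (31 + 145)/4 = 44.
Deadweight loss = ½ · (68 - 44) · (209 - 145) = ½ · 24 · 64 = 768.

768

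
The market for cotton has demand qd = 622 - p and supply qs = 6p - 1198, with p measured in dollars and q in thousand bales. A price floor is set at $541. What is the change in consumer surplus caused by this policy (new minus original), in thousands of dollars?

-62241.5

In a free market, 622 - p = 6p - 1198 gives the equilibrium p* = 260, q* = 362.
Since 541 > 260, the floor is binding.
At p = 541: qd = 622 - 541 = 81 and qs = 6·541 - 1198 = 2048.
Consumer surplus without the control is ½ · (622 - 260) · 362 = 65522.
With the floor, consumers buy 81 units at 541, so CS = ½ · (622 - 541) · 81 = 3280.5.
Change in consumer surplus = 3280.5 - 65522 = -62241.5.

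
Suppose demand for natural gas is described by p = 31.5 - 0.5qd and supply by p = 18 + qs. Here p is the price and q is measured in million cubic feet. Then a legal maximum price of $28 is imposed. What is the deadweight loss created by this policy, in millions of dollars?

0

Rearranging demand gives qd = 63 - 2p; rearranging supply gives qs = p - 18. In a free market, 63 - 2p = p - 18 gives the equilibrium p* = 27, q* = 9.
Since 28 is above p* = 27, the ceiling does not bind and the free-market outcome prevails.
Since the control does not bind, no trades are prevented and deadweight loss is zero.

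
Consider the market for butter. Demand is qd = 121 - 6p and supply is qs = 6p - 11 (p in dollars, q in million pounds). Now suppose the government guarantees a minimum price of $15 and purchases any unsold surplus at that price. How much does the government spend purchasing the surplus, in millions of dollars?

720

In a free market, 121 - 6p = 6p - 11 gives the equilibrium p* = 11, q* = 55.
Since 15 > 11, the floor is binding.
At p = 15: qd = 121 - 6·15 = 31 and qs = 6·15 - 11 = 79.
Surplus = qs - qd = 48.
Government expenditure = surplus × support price = 48 × 15 = 720.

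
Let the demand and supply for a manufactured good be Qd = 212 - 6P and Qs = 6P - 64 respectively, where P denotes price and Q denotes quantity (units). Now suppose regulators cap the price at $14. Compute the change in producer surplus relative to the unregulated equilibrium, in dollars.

In a free market, 212 - 6P = 6P - 64 gives the equilibrium P* = 23, Q* = 74.
Since 14 < 23, the ceiling is binding.
At P = 14: Qd = 212 - 6·14 = 128 and Qs = 6·14 - 64 = 20.
Producer surplus without the control is ½ · (23 - 32/3) · 74 = 1369/3.
With the ceiling, producers sell 20 units at 14, so PS = ½ · (14 - 32/3) · 20 = 100/3.
Change in producer surplus = 100/3 - 1369/3 = -423.

-423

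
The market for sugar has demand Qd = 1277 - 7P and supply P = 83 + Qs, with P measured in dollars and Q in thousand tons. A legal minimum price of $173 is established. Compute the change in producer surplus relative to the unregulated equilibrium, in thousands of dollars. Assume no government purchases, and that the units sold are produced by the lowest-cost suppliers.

Rearranging supply gives Qs = P - 83. Equilibrium: 1277 - 7P = P - 83, so 1360 = 8P and P* = 170, Q* = 87.
Since 173 > 170, the floor is binding.
At P = 173: Qd = 1277 - 7·173 = 66 and Qs = 173 - 83 = 90.
Producer surplus without the control is ½ · (170 - 83) · 87 = 3784.5.
With the floor, 66 units are sold at 173. The supply price at Q = 66 is 149, so PS = ½ · [(173 - 83) + (173 - 149)] · 66 = 3762.
Change in producer surplus = 3762 - 3784.5 = -22.5.

-22.5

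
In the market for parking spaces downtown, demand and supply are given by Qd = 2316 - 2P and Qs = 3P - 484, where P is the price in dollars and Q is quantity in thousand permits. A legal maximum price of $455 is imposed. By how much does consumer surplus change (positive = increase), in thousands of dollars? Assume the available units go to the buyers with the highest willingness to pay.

67698.75

Equilibrium: 2316 - 2P = 3P - 484, so 2800 = 5P and P* = 560, Q* = 1196.
The ceiling of 455 is below the equilibrium price 560, so it binds.
At P = 455: Qd = 2316 - 2·455 = 1406 and Qs = 3·455 - 484 = 881.
Consumer surplus without the control is ½ · (1158 - 560) · 1196 = 357604.
With the ceiling, 881 units are sold at 455 (assume they go to the highest-value buyers). The demand price at Q = 881 is 717.5, so CS = ½ · [(1158 - 455) + (717.5 - 455)] · 881 = 425302.75.
Change in consumer surplus = 425302.75 - 357604 = 67698.75.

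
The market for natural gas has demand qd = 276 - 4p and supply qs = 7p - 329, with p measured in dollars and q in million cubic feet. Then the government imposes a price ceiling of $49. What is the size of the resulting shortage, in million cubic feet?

66

In a free market, 276 - 4p = 7p - 329 gives the equilibrium p* = 55, q* = 56.
The ceiling of 49 is below the equilibrium price 55, so it binds.
At p = 49: qd = 276 - 4·49 = 80 and qs = 7·49 - 329 = 14.
Shortage = qd - qs = 80 - 14 = 66.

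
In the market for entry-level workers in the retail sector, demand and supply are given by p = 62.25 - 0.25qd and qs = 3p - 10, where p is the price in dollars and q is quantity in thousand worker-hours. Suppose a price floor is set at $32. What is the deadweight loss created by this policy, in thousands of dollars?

Rearranging demand gives qd = 249 - 4p. Equilibrium: 249 - 4p = 3p - 10, so 259 = 7p and p* = 37, q* = 101.
Since 32 is below p* = 37, the floor does not bind and the free-market outcome prevails.
Since the control does not bind, no trades are prevented and deadweight loss is zero.

0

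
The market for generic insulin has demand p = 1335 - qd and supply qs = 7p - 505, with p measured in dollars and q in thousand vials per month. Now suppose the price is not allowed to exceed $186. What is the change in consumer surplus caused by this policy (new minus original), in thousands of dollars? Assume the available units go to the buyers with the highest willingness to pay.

-12364

Rearranging demand gives qd = 1335 - p. Without the control the market clears where 1335 - p = 7p - 505, i.e. p* = 230 and q* = 1105.
The ceiling of 186 is below the equilibrium price 230, so it binds.
At p = 186: qd = 1335 - 186 = 1149 and qs = 7·186 - 505 = 797.
Consumer surplus without the control is ½ · (1335 - 230) · 1105 = 610512.5.
With the ceiling, 797 units are sold at 186 (assume they go to the highest-value buyers). The demand price at q = 797 is 538, so CS = ½ · [(1335 - 186) + (538 - 186)] · 797 = 598148.5.
Change in consumer surplus = 598148.5 - 610512.5 = -12364.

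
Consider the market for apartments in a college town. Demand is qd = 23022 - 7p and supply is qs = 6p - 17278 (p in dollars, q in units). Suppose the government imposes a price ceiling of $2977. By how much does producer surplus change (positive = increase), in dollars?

Setting quantity demanded equal to quantity supplied, 23022 - 7p = 6p - 17278, gives p* = 3100 and q* = 1322.
The ceiling of 2977 is below the equilibrium price 3100, so it binds.
At p = 2977: qd = 23022 - 7·2977 = 2183 and qs = 6·2977 - 17278 = 584.
Producer surplus without the control is ½ · (3100 - 8639/3) · 1322 = 436921/3.
With the ceiling, producers sell 584 units at 2977, so PS = ½ · (2977 - 8639/3) · 584 = 85264/3.
Change in producer surplus = 85264/3 - 436921/3 = -117219.

-117219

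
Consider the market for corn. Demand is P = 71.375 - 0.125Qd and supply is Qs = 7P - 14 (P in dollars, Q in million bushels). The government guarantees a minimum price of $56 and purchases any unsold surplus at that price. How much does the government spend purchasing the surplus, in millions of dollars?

Rearranging demand gives Qd = 571 - 8P. In a free market, 571 - 8P = 7P - 14 gives the equilibrium P* = 39, Q* = 259.
The floor of 56 is above the equilibrium price 39, so it binds.
At P = 56: Qd = 571 - 8·56 = 123 and Qs = 7·56 - 14 = 378.
Surplus = Qs - Qd = 255.
Government expenditure = surplus × support price = 255 × 56 = 14280.

14280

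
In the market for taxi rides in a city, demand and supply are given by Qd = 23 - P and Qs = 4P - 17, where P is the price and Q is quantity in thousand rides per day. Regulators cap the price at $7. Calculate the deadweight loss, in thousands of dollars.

10

Setting quantity demanded equal to quantity supplied, 23 - P = 4P - 17, gives P* = 8 and Q* = 15.
The ceiling of 7 is below the equilibrium price 8, so it binds.
At P = 7: Qd = 23 - 7 = 16 and Qs = 4·7 - 17 = 11.
Quantity traded falls to 11. At Q = 11 the demand price is 23 - 11 = 12 and the supply price is (17 + 11)/4 = 7.
Deadweight loss = ½ · (12 - 7) · (15 - 11) = ½ · 5 · 4 = 10.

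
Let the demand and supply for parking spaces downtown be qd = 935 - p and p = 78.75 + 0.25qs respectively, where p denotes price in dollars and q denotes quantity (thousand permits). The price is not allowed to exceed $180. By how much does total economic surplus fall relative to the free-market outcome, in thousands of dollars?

49000

Rearranging supply gives qs = 4p - 315. Equilibrium: 935 - p = 4p - 315, so 1250 = 5p and p* = 250, q* = 685.
Since 180 < 250, the ceiling is binding.
At p = 180: qd = 935 - 180 = 755 and qs = 4·180 - 315 = 405.
Quantity traded falls to 405. At q = 405 the demand price is 935 - 405 = 530 and the supply price is (315 + 405)/4 = 180.
Deadweight loss = ½ · (530 - 180) · (685 - 405) = ½ · 350 · 280 = 49000.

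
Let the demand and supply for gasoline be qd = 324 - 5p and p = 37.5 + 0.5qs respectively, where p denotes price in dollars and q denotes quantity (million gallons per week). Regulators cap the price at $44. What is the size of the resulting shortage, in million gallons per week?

91

Rearranging supply gives qs = 2p - 75. Setting quantity demanded equal to quantity supplied, 324 - 5p = 2p - 75, gives p* = 57 and q* = 39.
Because the ceiling (44) lies below the market-clearing price, it is binding.
At p = 44: qd = 324 - 5·44 = 104 and qs = 2·44 - 75 = 13.
Shortage = qd - qs = 104 - 13 = 91.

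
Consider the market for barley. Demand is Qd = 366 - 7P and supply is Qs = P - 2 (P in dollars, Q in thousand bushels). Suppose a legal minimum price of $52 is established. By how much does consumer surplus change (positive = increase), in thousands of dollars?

-138

In a free market, 366 - 7P = P - 2 gives the equilibrium P* = 46, Q* = 44.
The floor of 52 is above the equilibrium price 46, so it binds.
At P = 52: Qd = 366 - 7·52 = 2 and Qs = 52 - 2 = 50.
Consumer surplus without the control is ½ · (366/7 - 46) · 44 = 968/7.
With the floor, consumers buy 2 units at 52, so CS = ½ · (366/7 - 52) · 2 = 2/7.
Change in consumer surplus = 2/7 - 968/7 = -138.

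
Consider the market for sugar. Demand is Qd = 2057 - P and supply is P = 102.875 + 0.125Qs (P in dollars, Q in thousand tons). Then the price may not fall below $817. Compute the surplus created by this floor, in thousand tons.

4473

Rearranging supply gives Qs = 8P - 823. In a free market, 2057 - P = 8P - 823 gives the equilibrium P* = 320, Q* = 1737.
Because the floor (817) lies above the market-clearing price, it is binding.
At P = 817: Qd = 2057 - 817 = 1240 and Qs = 8·817 - 823 = 5713.
Surplus = Qs - Qd = 5713 - 1240 = 4473.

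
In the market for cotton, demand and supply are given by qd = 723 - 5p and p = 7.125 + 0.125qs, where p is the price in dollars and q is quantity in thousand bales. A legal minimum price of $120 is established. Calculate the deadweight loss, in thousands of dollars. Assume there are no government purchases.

14625

Rearranging supply gives qs = 8p - 57. In a free market, 723 - 5p = 8p - 57 gives the equilibrium p* = 60, q* = 423.
Because the floor (120) lies above the market-clearing price, it is binding.
At p = 120: qd = 723 - 5·120 = 123 and qs = 8·120 - 57 = 903.
Quantity traded falls to 123. At q = 123 the demand price is (723 - 123)/5 = 120 and the supply price is (57 + 123)/8 = 22.5.
Deadweight loss = ½ · (120 - 22.5) · (423 - 123) = ½ · 97.5 · 300 = 14625.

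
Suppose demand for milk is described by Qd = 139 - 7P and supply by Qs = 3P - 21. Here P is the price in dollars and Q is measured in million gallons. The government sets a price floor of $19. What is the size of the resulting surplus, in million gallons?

Equilibrium: 139 - 7P = 3P - 21, so 160 = 10P and P* = 16, Q* = 27.
Since 19 > 16, the floor is binding.
At P = 19: Qd = 139 - 7·19 = 6 and Qs = 3·19 - 21 = 36.
Surplus = Qs - Qd = 36 - 6 = 30.

30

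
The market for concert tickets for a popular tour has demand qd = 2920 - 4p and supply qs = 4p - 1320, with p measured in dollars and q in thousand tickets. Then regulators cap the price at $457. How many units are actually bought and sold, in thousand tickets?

508

Without the control the market clears where 2920 - 4p = 4p - 1320, i.e. p* = 530 and q* = 800.
Because the ceiling (457) lies below the market-clearing price, it is binding.
At p = 457: qd = 2920 - 4·457 = 1092 and qs = 4·457 - 1320 = 508.
The quantity actually transacted is the short side, supply: 508.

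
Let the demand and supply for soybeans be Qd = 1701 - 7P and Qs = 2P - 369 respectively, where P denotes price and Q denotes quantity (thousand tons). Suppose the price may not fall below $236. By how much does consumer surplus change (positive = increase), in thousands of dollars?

In a free market, 1701 - 7P = 2P - 369 gives the equilibrium P* = 230, Q* = 91.
The floor of 236 is above the equilibrium price 230, so it binds.
At P = 236: Qd = 1701 - 7·236 = 49 and Qs = 2·236 - 369 = 103.
Consumer surplus without the control is ½ · (243 - 230) · 91 = 591.5.
With the floor, consumers buy 49 units at 236, so CS = ½ · (243 - 236) · 49 = 171.5.
Change in consumer surplus = 171.5 - 591.5 = -420.

-420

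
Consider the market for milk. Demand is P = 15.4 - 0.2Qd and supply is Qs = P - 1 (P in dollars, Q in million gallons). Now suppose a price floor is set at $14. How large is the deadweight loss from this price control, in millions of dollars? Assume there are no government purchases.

Rearranging demand gives Qd = 77 - 5P. Without the control the market clears where 77 - 5P = P - 1, i.e. P* = 13 and Q* = 12.
Because the floor (14) lies above the market-clearing price, it is binding.
At P = 14: Qd = 77 - 5·14 = 7 and Qs = 14 - 1 = 13.
Quantity traded falls to 7. At Q = 7 the demand price is (77 - 7)/5 = 14 and the supply price is 1 + 7 = 8.
Deadweight loss = ½ · (14 - 8) · (12 - 7) = ½ · 6 · 5 = 15.

15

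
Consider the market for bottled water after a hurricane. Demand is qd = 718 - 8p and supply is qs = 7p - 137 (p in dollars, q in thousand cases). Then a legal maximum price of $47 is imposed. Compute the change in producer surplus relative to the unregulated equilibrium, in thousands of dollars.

-2270

In a free market, 718 - 8p = 7p - 137 gives the equilibrium p* = 57, q* = 262.
Since 47 < 57, the ceiling is binding.
At p = 47: qd = 718 - 8·47 = 342 and qs = 7·47 - 137 = 192.
Producer surplus without the control is ½ · (57 - 137/7) · 262 = 34322/7.
With the ceiling, producers sell 192 units at 47, so PS = ½ · (47 - 137/7) · 192 = 18432/7.
Change in producer surplus = 18432/7 - 34322/7 = -2270.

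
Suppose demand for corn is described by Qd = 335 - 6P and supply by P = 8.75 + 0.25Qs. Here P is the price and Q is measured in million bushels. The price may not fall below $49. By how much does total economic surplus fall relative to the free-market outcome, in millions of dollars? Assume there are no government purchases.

1080

Rearranging supply gives Qs = 4P - 35. Setting quantity demanded equal to quantity supplied, 335 - 6P = 4P - 35, gives P* = 37 and Q* = 113.
The floor of 49 is above the equilibrium price 37, so it binds.
At P = 49: Qd = 335 - 6·49 = 41 and Qs = 4·49 - 35 = 161.
Quantity traded falls to 41. At Q = 41 the demand price is (335 - 41)/6 = 49 and the supply price is (35 + 41)/4 = 19.
Deadweight loss = ½ · (49 - 19) · (113 - 41) = ½ · 30 · 72 = 1080.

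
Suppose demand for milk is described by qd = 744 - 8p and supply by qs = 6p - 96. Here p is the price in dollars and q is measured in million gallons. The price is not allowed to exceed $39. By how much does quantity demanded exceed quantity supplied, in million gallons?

In a free market, 744 - 8p = 6p - 96 gives the equilibrium p* = 60, q* = 264.
Since 39 < 60, the ceiling is binding.
At p = 39: qd = 744 - 8·39 = 432 and qs = 6·39 - 96 = 138.
Shortage = qd - qs = 432 - 138 = 294.

294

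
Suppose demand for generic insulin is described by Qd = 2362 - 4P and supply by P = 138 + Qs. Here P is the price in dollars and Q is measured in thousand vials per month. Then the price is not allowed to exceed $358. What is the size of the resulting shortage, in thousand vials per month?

Rearranging supply gives Qs = P - 138. Without the control the market clears where 2362 - 4P = P - 138, i.e. P* = 500 and Q* = 362.
Since 358 < 500, the ceiling is binding.
At P = 358: Qd = 2362 - 4·358 = 930 and Qs = 358 - 138 = 220.
Shortage = Qd - Qs = 930 - 220 = 710.

710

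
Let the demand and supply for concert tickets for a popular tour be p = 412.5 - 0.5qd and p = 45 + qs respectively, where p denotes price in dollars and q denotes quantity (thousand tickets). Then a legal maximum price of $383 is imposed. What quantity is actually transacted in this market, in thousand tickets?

245

Rearranging demand gives qd = 825 - 2p; rearranging supply gives qs = p - 45. Without the control the market clears where 825 - 2p = p - 45, i.e. p* = 290 and q* = 245.
Since 383 is above p* = 290, the ceiling does not bind and the free-market outcome prevails.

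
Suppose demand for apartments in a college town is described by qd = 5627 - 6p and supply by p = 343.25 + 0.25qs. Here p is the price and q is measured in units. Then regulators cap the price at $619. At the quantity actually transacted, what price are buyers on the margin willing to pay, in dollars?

Rearranging supply gives qs = 4p - 1373. Equilibrium: 5627 - 6p = 4p - 1373, so 7000 = 10p and p* = 700, q* = 1427.
Since 619 < 700, the ceiling is binding.
At p = 619: qd = 5627 - 6·619 = 1913 and qs = 4·619 - 1373 = 1103.
Only 1103 units reach the market. On the demand curve, the marginal buyer's willingness to pay at q = 1103 is (5627 - 1103)/6 = 754.

754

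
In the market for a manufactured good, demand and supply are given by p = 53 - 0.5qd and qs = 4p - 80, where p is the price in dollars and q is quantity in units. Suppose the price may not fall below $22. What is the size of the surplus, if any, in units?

0

Rearranging demand gives qd = 106 - 2p. Setting quantity demanded equal to quantity supplied, 106 - 2p = 4p - 80, gives p* = 31 and q* = 44.
The floor of 22 is below the equilibrium price 31, so it is not binding; the market clears at p* = 31, q* = 44.
Since the control does not bind, there is no surplus.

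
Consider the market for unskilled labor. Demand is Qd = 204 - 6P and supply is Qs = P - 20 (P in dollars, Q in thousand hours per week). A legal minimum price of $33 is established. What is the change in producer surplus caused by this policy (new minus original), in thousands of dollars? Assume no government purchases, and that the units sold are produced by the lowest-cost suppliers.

-12

Without the control the market clears where 204 - 6P = P - 20, i.e. P* = 32 and Q* = 12.
Because the floor (33) lies above the market-clearing price, it is binding.
At P = 33: Qd = 204 - 6·33 = 6 and Qs = 33 - 20 = 13.
Producer surplus without the control is ½ · (32 - 20) · 12 = 72.
With the floor, 6 units are sold at 33. The supply price at Q = 6 is 26, so PS = ½ · [(33 - 20) + (33 - 26)] · 6 = 60.
Change in producer surplus = 60 - 72 = -12.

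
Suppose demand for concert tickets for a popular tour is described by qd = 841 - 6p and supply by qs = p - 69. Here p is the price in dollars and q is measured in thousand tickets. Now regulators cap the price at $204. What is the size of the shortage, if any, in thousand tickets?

0

Setting quantity demanded equal to quantity supplied, 841 - 6p = p - 69, gives p* = 130 and q* = 61.
Since 204 is above p* = 130, the ceiling does not bind and the free-market outcome prevails.
Since the control does not bind, there is no shortage.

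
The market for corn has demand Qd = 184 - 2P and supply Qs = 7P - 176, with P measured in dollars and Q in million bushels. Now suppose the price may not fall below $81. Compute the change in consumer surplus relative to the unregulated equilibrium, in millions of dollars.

Without the control the market clears where 184 - 2P = 7P - 176, i.e. P* = 40 and Q* = 104.
Since 81 > 40, the floor is binding.
At P = 81: Qd = 184 - 2·81 = 22 and Qs = 7·81 - 176 = 391.
Consumer surplus without the control is ½ · (92 - 40) · 104 = 2704.
With the floor, consumers buy 22 units at 81, so CS = ½ · (92 - 81) · 22 = 121.
Change in consumer surplus = 121 - 2704 = -2583.

-2583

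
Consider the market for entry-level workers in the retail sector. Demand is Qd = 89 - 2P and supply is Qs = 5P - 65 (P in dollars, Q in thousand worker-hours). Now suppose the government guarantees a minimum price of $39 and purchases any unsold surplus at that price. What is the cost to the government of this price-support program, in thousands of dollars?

Setting quantity demanded equal to quantity supplied, 89 - 2P = 5P - 65, gives P* = 22 and Q* = 45.
Because the floor (39) lies above the market-clearing price, it is binding.
At P = 39: Qd = 89 - 2·39 = 11 and Qs = 5·39 - 65 = 130.
Surplus = Qs - Qd = 119.
Government expenditure = surplus × support price = 119 × 39 = 4641.

4641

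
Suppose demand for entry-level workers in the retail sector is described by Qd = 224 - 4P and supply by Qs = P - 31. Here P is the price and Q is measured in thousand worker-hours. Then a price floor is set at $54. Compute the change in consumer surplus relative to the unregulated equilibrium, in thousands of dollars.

Equilibrium: 224 - 4P = P - 31, so 255 = 5P and P* = 51, Q* = 20.
Since 54 > 51, the floor is binding.
At P = 54: Qd = 224 - 4·54 = 8 and Qs = 54 - 31 = 23.
Consumer surplus without the control is ½ · (56 - 51) · 20 = 50.
With the floor, consumers buy 8 units at 54, so CS = ½ · (56 - 54) · 8 = 8.
Change in consumer surplus = 8 - 50 = -42.

-42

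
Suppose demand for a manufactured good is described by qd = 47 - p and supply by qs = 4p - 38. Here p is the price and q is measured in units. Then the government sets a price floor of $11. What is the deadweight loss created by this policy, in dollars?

0

In a free market, 47 - p = 4p - 38 gives the equilibrium p* = 17, q* = 30.
Since 11 is below p* = 17, the floor does not bind and the free-market outcome prevails.
Since the control does not bind, no trades are prevented and deadweight loss is zero.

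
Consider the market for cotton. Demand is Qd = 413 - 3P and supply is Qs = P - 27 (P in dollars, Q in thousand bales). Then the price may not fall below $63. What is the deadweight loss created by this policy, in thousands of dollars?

0

Setting quantity demanded equal to quantity supplied, 413 - 3P = P - 27, gives P* = 110 and Q* = 83.
The floor of 63 is below the equilibrium price 110, so it is not binding; the market clears at P* = 110, Q* = 83.
Since the control does not bind, no trades are prevented and deadweight loss is zero.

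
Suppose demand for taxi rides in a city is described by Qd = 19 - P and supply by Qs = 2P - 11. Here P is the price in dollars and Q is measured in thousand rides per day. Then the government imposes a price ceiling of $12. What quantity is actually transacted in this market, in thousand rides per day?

Equilibrium: 19 - P = 2P - 11, so 30 = 3P and P* = 10, Q* = 9.
The ceiling of 12 is above the equilibrium price 10, so it is not binding; the market clears at P* = 10, Q* = 9.

9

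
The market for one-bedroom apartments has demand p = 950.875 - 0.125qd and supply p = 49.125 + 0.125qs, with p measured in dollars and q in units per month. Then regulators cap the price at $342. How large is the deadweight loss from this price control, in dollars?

Rearranging demand gives qd = 7607 - 8p; rearranging supply gives qs = 8p - 393. In a free market, 7607 - 8p = 8p - 393 gives the equilibrium p* = 500, q* = 3607.
The ceiling of 342 is below the equilibrium price 500, so it binds.
At p = 342: qd = 7607 - 8·342 = 4871 and qs = 8·342 - 393 = 2343.
Quantity traded falls to 2343. At q = 2343 the demand price is (7607 - 2343)/8 = 658 and the supply price is (393 + 2343)/8 = 342.
Deadweight loss = ½ · (658 - 342) · (3607 - 2343) = ½ · 316 · 1264 = 199712.

199712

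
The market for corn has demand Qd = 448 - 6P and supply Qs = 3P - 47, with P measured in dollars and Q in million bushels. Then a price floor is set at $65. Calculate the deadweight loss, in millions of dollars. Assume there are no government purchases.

Without the control the market clears where 448 - 6P = 3P - 47, i.e. P* = 55 and Q* = 118.
Since 65 > 55, the floor is binding.
At P = 65: Qd = 448 - 6·65 = 58 and Qs = 3·65 - 47 = 148.
Quantity traded falls to 58. At Q = 58 the demand price is (448 - 58)/6 = 65 and the supply price is (47 + 58)/3 = 35.
Deadweight loss = ½ · (65 - 35) · (118 - 58) = ½ · 30 · 60 = 900.

900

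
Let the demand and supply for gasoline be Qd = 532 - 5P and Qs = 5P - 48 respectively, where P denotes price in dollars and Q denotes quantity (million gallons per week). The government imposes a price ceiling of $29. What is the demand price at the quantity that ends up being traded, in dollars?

87

Without the control the market clears where 532 - 5P = 5P - 48, i.e. P* = 58 and Q* = 242.
Because the ceiling (29) lies below the market-clearing price, it is binding.
At P = 29: Qd = 532 - 5·29 = 387 and Qs = 5·29 - 48 = 97.
Only 97 units reach the market. On the demand curve, the marginal buyer's willingness to pay at Q = 97 is (532 - 97)/5 = 87.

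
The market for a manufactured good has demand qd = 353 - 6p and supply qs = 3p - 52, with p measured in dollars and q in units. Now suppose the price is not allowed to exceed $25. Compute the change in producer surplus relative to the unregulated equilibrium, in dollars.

Equilibrium: 353 - 6p = 3p - 52, so 405 = 9p and p* = 45, q* = 83.
The ceiling of 25 is below the equilibrium price 45, so it binds.
At p = 25: qd = 353 - 6·25 = 203 and qs = 3·25 - 52 = 23.
Producer surplus without the control is ½ · (45 - 52/3) · 83 = 6889/6.
With the ceiling, producers sell 23 units at 25, so PS = ½ · (25 - 52/3) · 23 = 529/6.
Change in producer surplus = 529/6 - 6889/6 = -1060.

-1060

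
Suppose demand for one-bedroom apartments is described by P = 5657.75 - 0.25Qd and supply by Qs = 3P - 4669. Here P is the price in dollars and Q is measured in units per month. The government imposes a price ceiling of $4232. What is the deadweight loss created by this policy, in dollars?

Rearranging demand gives Qd = 22631 - 4P. In a free market, 22631 - 4P = 3P - 4669 gives the equilibrium P* = 3900, Q* = 7031.
Since 4232 is above P* = 3900, the ceiling does not bind and the free-market outcome prevails.
Since the control does not bind, no trades are prevented and deadweight loss is zero.

0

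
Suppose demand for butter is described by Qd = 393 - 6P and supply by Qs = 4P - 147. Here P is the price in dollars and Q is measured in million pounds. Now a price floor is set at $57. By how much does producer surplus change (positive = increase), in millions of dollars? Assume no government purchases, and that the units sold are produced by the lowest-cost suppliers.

Equilibrium: 393 - 6P = 4P - 147, so 540 = 10P and P* = 54, Q* = 69.
Because the floor (57) lies above the market-clearing price, it is binding.
At P = 57: Qd = 393 - 6·57 = 51 and Qs = 4·57 - 147 = 81.
Producer surplus without the control is ½ · (54 - 36.75) · 69 = 595.125.
With the floor, 51 units are sold at 57. The supply price at Q = 51 is 49.5, so PS = ½ · [(57 - 36.75) + (57 - 49.5)] · 51 = 707.625.
Change in producer surplus = 707.625 - 595.125 = 112.5.

112.5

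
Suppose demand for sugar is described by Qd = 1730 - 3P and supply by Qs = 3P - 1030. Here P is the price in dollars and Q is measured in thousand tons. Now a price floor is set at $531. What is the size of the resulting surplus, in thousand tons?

Setting quantity demanded equal to quantity supplied, 1730 - 3P = 3P - 1030, gives P* = 460 and Q* = 350.
Because the floor (531) lies above the market-clearing price, it is binding.
At P = 531: Qd = 1730 - 3·531 = 137 and Qs = 3·531 - 1030 = 563.
Surplus = Qs - Qd = 563 - 137 = 426.

426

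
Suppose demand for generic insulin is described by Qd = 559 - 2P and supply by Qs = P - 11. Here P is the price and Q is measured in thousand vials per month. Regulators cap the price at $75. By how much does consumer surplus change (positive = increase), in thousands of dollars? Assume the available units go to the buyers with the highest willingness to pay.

4053.75

Setting quantity demanded equal to quantity supplied, 559 - 2P = P - 11, gives P* = 190 and Q* = 179.
Because the ceiling (75) lies below the market-clearing price, it is binding.
At P = 75: Qd = 559 - 2·75 = 409 and Qs = 75 - 11 = 64.
Consumer surplus without the control is ½ · (279.5 - 190) · 179 = 8010.25.
With the ceiling, 64 units are sold at 75 (assume they go to the highest-value buyers). The demand price at Q = 64 is 247.5, so CS = ½ · [(279.5 - 75) + (247.5 - 75)] · 64 = 12064.
Change in consumer surplus = 12064 - 8010.25 = 4053.75.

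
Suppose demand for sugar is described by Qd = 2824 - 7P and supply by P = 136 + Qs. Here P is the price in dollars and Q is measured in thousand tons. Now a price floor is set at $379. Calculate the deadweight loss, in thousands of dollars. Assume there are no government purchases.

Rearranging supply gives Qs = P - 136. Setting quantity demanded equal to quantity supplied, 2824 - 7P = P - 136, gives P* = 370 and Q* = 234.
Since 379 > 370, the floor is binding.
At P = 379: Qd = 2824 - 7·379 = 171 and Qs = 379 - 136 = 243.
Quantity traded falls to 171. At Q = 171 the demand price is (2824 - 171)/7 = 379 and the supply price is 136 + 171 = 307.
Deadweight loss = ½ · (379 - 307) · (234 - 171) = ½ · 72 · 63 = 2268.

2268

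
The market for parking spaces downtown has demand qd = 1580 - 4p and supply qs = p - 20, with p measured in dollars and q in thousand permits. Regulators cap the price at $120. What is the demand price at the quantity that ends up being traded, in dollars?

Equilibrium: 1580 - 4p = p - 20, so 1600 = 5p and p* = 320, q* = 300.
Because the ceiling (120) lies below the market-clearing price, it is binding.
At p = 120: qd = 1580 - 4·120 = 1100 and qs = 120 - 20 = 100.
Only 100 units reach the market. On the demand curve, the marginal buyer's willingness to pay at q = 100 is (1580 - 100)/4 = 370.

370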